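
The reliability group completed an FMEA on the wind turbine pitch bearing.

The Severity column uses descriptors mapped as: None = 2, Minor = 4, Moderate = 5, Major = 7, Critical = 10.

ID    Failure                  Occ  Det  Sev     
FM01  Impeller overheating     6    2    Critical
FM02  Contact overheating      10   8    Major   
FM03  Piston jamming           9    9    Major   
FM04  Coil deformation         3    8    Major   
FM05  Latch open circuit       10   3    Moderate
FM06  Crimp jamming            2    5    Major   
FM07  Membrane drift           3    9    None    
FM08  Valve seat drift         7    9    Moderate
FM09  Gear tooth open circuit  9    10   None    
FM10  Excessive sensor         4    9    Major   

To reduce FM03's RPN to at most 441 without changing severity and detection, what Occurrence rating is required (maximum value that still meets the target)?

FM03: S=7, O=9, D=9 → current RPN = 567.
Fixed product = 63. Need 63 × O ≤ 441, so O ≤ 441/63 = 7.00.
Maximum integer Occurrence rating = 7 (gives RPN 441; O=8 would give 504 > 441).

7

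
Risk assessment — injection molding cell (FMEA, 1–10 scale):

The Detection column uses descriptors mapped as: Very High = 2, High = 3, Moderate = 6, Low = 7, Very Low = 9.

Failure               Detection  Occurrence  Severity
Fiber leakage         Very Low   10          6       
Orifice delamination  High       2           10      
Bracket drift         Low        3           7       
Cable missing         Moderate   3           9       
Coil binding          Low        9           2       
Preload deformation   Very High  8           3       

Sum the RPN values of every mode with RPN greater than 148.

702

RPN = Severity × Occurrence × Detection:
  Fiber leakage: 6 × 10 × 9 = 540
  Orifice delamination: 10 × 2 × 3 = 60
  Bracket drift: 7 × 3 × 7 = 147
  Cable missing: 9 × 3 × 6 = 162
  Coil binding: 2 × 9 × 7 = 126
  Preload deformation: 3 × 8 × 2 = 48
RPN > 148: Fiber leakage (540), Cable missing (162).
Sum: 540 + 162 = 702.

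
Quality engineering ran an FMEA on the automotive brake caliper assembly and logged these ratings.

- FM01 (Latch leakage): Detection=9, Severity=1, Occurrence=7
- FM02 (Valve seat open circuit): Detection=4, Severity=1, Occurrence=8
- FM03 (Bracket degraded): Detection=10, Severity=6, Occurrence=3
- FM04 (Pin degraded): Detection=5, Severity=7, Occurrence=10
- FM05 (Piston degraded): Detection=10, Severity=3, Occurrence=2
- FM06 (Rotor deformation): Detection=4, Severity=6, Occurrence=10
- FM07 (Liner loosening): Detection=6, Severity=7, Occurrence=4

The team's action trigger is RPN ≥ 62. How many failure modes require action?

5

RPN = Severity × Occurrence × Detection:
  FM01: 1 × 7 × 9 = 63
  FM02: 1 × 8 × 4 = 32
  FM03: 6 × 3 × 10 = 180
  FM04: 7 × 10 × 5 = 350
  FM05: 3 × 2 × 10 = 60
  FM06: 6 × 10 × 4 = 240
  FM07: 7 × 4 × 6 = 168
Modes with RPN ≥ 62: FM01 (63), FM03 (180), FM04 (350), FM06 (240), FM07 (168) → 5.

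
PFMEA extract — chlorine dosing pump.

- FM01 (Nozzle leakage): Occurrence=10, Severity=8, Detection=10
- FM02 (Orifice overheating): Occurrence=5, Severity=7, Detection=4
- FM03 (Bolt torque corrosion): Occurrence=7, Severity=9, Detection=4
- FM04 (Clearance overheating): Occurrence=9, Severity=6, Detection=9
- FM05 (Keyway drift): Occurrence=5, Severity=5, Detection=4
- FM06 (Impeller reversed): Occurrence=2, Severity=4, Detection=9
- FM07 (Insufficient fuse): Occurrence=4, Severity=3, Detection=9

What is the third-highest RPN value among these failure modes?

RPN = Severity × Occurrence × Detection:
  FM01: 8 × 10 × 10 = 800
  FM02: 7 × 5 × 4 = 140
  FM03: 9 × 7 × 4 = 252
  FM04: 6 × 9 × 9 = 486
  FM05: 5 × 5 × 4 = 100
  FM06: 4 × 2 × 9 = 72
  FM07: 3 × 4 × 9 = 108
Sorted descending: 800, 486, 252, 140, 108, 100, 72.
The third-highest RPN is 252 (FM03).

252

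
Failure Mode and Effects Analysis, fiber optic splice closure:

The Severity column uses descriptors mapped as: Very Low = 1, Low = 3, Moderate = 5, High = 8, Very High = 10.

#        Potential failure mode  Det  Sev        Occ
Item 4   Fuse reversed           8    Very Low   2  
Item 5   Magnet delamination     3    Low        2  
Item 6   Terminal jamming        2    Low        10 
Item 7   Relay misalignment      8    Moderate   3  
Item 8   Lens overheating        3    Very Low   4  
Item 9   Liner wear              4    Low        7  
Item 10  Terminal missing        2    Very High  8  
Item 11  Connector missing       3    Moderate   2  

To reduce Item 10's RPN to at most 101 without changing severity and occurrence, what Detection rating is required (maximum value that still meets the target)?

1

Item 10: S=10, O=8, D=2 → current RPN = 160.
Fixed product = 80. Need 80 × D ≤ 101, so D ≤ 101/80 = 1.26.
Maximum integer Detection rating = 1 (gives RPN 80; D=2 would give 160 > 101).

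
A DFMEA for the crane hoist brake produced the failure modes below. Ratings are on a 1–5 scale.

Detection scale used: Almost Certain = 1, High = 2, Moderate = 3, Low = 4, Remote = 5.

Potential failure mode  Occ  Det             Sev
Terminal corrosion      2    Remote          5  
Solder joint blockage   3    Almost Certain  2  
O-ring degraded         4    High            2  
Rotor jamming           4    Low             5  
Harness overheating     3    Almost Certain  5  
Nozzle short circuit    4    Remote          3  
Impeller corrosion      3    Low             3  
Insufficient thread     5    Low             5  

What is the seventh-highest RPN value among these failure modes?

RPN = Severity × Occurrence × Detection:
  Terminal corrosion: 5 × 2 × 5 = 50
  Solder joint blockage: 2 × 3 × 1 = 6
  O-ring degraded: 2 × 4 × 2 = 16
  Rotor jamming: 5 × 4 × 4 = 80
  Harness overheating: 5 × 3 × 1 = 15
  Nozzle short circuit: 3 × 4 × 5 = 60
  Impeller corrosion: 3 × 3 × 4 = 36
  Insufficient thread: 5 × 5 × 4 = 100
Sorted descending: 100, 80, 60, 50, 36, 16, 15, 6.
The seventh-highest RPN is 15 (Harness overheating).

15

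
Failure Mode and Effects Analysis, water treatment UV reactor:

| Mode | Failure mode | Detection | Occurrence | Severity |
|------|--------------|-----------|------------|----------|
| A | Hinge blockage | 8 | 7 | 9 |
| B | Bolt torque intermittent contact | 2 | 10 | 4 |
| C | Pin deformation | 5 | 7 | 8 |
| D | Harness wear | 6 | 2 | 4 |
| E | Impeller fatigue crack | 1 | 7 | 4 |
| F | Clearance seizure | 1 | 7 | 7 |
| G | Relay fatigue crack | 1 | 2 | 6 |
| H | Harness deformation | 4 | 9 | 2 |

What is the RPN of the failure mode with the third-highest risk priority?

RPN = Severity × Occurrence × Detection:
  A: 9 × 7 × 8 = 504
  B: 4 × 10 × 2 = 80
  C: 8 × 7 × 5 = 280
  D: 4 × 2 × 6 = 48
  E: 4 × 7 × 1 = 28
  F: 7 × 7 × 1 = 49
  G: 6 × 2 × 1 = 12
  H: 2 × 9 × 4 = 72
Sorted descending: 504, 280, 80, 72, 49, 48, 28, 12.
The third-highest RPN is 80 (B).

80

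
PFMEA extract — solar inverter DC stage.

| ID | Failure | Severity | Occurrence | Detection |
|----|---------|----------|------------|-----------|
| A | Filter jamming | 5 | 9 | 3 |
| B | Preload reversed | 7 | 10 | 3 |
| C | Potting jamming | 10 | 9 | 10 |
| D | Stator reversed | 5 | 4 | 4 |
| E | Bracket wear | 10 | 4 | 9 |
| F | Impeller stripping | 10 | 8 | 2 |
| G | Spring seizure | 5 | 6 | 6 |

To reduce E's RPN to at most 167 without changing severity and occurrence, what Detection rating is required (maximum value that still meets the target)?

E: S=10, O=4, D=9 → current RPN = 360.
Fixed product = 40. Need 40 × D ≤ 167, so D ≤ 167/40 = 4.17.
Maximum integer Detection rating = 4 (gives RPN 160; D=5 would give 200 > 167).

4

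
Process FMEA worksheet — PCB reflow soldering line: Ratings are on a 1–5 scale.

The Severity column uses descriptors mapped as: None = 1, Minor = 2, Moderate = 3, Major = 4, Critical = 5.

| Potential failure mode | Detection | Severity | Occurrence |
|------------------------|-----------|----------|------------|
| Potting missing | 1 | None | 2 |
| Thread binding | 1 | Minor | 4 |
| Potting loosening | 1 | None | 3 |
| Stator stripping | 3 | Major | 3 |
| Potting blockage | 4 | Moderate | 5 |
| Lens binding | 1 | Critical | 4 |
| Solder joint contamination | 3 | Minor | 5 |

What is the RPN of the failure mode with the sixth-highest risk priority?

RPN = Severity × Occurrence × Detection:
  Potting missing: 1 × 2 × 1 = 2
  Thread binding: 2 × 4 × 1 = 8
  Potting loosening: 1 × 3 × 1 = 3
  Stator stripping: 4 × 3 × 3 = 36
  Potting blockage: 3 × 5 × 4 = 60
  Lens binding: 5 × 4 × 1 = 20
  Solder joint contamination: 2 × 5 × 3 = 30
Sorted descending: 60, 36, 30, 20, 8, 3, 2.
The sixth-highest RPN is 3 (Potting loosening).

3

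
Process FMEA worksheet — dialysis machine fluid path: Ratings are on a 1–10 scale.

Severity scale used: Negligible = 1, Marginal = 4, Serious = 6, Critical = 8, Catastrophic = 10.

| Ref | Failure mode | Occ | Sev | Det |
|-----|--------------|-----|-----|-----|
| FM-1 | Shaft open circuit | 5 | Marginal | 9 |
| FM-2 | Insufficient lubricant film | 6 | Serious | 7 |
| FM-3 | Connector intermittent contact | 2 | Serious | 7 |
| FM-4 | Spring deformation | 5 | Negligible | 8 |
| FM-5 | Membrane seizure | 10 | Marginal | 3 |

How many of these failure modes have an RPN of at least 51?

4

RPN = Severity × Occurrence × Detection:
  FM-1: 4 × 5 × 9 = 180
  FM-2: 6 × 6 × 7 = 252
  FM-3: 6 × 2 × 7 = 84
  FM-4: 1 × 5 × 8 = 40
  FM-5: 4 × 10 × 3 = 120
Modes with RPN ≥ 51: FM-1 (180), FM-2 (252), FM-3 (84), FM-5 (120) → 4.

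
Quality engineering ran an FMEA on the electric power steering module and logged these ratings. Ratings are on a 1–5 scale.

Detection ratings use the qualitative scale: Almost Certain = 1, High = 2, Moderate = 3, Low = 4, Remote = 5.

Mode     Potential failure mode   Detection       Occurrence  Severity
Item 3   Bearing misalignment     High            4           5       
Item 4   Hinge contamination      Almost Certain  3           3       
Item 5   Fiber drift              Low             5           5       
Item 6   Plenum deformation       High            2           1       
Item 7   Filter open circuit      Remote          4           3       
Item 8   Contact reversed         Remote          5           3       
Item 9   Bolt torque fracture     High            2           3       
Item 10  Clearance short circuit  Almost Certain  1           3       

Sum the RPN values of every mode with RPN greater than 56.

RPN = Severity × Occurrence × Detection:
  Item 3: 5 × 4 × 2 = 40
  Item 4: 3 × 3 × 1 = 9
  Item 5: 5 × 5 × 4 = 100
  Item 6: 1 × 2 × 2 = 4
  Item 7: 3 × 4 × 5 = 60
  Item 8: 3 × 5 × 5 = 75
  Item 9: 3 × 2 × 2 = 12
  Item 10: 3 × 1 × 1 = 3
RPN > 56: Item 5 (100), Item 7 (60), Item 8 (75).
Sum: 100 + 60 + 75 = 235.

235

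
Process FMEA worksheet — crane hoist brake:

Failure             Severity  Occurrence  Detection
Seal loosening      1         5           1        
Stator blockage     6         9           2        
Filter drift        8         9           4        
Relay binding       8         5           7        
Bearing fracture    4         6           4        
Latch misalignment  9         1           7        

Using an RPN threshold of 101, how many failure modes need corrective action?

3

RPN = Severity × Occurrence × Detection:
  Seal loosening: 1 × 5 × 1 = 5
  Stator blockage: 6 × 9 × 2 = 108
  Filter drift: 8 × 9 × 4 = 288
  Relay binding: 8 × 5 × 7 = 280
  Bearing fracture: 4 × 6 × 4 = 96
  Latch misalignment: 9 × 1 × 7 = 63
Modes with RPN ≥ 101: Stator blockage (108), Filter drift (288), Relay binding (280) → 3.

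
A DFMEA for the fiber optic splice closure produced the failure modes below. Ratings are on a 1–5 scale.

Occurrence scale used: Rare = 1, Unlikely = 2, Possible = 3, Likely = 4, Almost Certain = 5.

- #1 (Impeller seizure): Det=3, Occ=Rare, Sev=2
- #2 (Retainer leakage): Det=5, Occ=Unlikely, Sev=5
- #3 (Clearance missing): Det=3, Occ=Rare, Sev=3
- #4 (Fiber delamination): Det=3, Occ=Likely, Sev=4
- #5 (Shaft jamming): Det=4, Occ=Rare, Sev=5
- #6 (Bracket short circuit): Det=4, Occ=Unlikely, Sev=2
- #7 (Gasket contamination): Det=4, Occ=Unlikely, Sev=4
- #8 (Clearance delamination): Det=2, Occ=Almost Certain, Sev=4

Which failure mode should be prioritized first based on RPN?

RPN = Severity × Occurrence × Detection:
  #1: 2 × 1 × 3 = 6
  #2: 5 × 2 × 5 = 50
  #3: 3 × 1 × 3 = 9
  #4: 4 × 4 × 3 = 48
  #5: 5 × 1 × 4 = 20
  #6: 2 × 2 × 4 = 16
  #7: 4 × 2 × 4 = 32
  #8: 4 × 5 × 2 = 40
Highest RPN is 50 → #2.

#2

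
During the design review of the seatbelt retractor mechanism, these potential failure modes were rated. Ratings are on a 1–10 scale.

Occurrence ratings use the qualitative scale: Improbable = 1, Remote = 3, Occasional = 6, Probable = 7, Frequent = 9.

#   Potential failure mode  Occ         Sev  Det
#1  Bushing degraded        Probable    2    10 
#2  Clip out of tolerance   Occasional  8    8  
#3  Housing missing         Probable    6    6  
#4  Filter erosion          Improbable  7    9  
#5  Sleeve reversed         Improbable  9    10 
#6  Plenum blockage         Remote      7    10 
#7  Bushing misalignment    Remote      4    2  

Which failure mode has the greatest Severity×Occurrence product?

#2

Criticality = Severity × Occurrence:
  #1: 2 × 7 = 14
  #2: 8 × 6 = 48
  #3: 6 × 7 = 42
  #4: 7 × 1 = 7
  #5: 9 × 1 = 9
  #6: 7 × 3 = 21
  #7: 4 × 3 = 12
Highest criticality is 48 → #2.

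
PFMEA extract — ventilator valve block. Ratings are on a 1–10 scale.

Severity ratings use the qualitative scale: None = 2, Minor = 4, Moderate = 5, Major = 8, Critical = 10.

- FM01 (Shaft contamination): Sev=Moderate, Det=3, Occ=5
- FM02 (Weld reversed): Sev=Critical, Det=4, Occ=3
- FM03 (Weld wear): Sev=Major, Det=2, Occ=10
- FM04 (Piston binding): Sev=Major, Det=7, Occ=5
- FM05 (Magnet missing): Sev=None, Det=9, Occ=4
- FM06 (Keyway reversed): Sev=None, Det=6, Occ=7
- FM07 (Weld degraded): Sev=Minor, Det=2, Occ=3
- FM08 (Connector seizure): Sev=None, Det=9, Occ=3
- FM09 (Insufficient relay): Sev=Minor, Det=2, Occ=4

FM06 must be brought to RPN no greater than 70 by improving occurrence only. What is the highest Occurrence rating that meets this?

5

FM06: S=2, O=7, D=6 → current RPN = 84.
Fixed product = 12. Need 12 × O ≤ 70, so O ≤ 70/12 = 5.83.
Maximum integer Occurrence rating = 5 (gives RPN 60; O=6 would give 72 > 70).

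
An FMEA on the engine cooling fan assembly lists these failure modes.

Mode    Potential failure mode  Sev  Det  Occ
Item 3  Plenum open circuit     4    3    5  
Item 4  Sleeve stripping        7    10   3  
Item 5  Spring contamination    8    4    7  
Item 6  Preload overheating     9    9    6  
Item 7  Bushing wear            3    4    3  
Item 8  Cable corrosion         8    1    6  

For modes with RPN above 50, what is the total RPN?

RPN = Severity × Occurrence × Detection:
  Item 3: 4 × 5 × 3 = 60
  Item 4: 7 × 3 × 10 = 210
  Item 5: 8 × 7 × 4 = 224
  Item 6: 9 × 6 × 9 = 486
  Item 7: 3 × 3 × 4 = 36
  Item 8: 8 × 6 × 1 = 48
RPN > 50: Item 3 (60), Item 4 (210), Item 5 (224), Item 6 (486).
Sum: 60 + 210 + 224 + 486 = 980.

980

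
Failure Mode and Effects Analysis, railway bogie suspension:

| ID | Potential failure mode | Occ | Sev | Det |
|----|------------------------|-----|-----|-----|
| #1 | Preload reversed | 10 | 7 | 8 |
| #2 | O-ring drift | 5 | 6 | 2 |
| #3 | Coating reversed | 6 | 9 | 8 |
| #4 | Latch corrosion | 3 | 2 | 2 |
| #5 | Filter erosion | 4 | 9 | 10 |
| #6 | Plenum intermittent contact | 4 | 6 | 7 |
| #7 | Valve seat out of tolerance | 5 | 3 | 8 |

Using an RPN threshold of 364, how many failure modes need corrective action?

RPN = Severity × Occurrence × Detection:
  #1: 7 × 10 × 8 = 560
  #2: 6 × 5 × 2 = 60
  #3: 9 × 6 × 8 = 432
  #4: 2 × 3 × 2 = 12
  #5: 9 × 4 × 10 = 360
  #6: 6 × 4 × 7 = 168
  #7: 3 × 5 × 8 = 120
Modes with RPN ≥ 364: #1 (560), #3 (432) → 2.

2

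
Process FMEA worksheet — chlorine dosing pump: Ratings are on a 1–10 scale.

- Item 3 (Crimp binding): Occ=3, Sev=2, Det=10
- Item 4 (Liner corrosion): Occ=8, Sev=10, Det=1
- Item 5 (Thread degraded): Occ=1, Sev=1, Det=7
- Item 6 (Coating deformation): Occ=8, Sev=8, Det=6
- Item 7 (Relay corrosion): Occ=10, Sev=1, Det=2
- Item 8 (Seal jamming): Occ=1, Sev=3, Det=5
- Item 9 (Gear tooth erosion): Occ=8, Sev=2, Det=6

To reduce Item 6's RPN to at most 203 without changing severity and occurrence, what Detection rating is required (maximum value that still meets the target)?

Item 6: S=8, O=8, D=6 → current RPN = 384.
Fixed product = 64. Need 64 × D ≤ 203, so D ≤ 203/64 = 3.17.
Maximum integer Detection rating = 3 (gives RPN 192; D=4 would give 256 > 203).

3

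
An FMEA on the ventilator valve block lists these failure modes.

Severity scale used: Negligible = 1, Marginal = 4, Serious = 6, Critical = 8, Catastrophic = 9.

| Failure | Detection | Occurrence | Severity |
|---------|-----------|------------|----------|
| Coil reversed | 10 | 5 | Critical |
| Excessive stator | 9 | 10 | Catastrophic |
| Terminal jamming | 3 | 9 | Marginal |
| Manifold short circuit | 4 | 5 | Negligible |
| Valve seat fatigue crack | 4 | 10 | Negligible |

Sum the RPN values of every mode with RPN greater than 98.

RPN = Severity × Occurrence × Detection:
  Coil reversed: 8 × 5 × 10 = 400
  Excessive stator: 9 × 10 × 9 = 810
  Terminal jamming: 4 × 9 × 3 = 108
  Manifold short circuit: 1 × 5 × 4 = 20
  Valve seat fatigue crack: 1 × 10 × 4 = 40
RPN > 98: Coil reversed (400), Excessive stator (810), Terminal jamming (108).
Sum: 400 + 810 + 108 = 1318.

1318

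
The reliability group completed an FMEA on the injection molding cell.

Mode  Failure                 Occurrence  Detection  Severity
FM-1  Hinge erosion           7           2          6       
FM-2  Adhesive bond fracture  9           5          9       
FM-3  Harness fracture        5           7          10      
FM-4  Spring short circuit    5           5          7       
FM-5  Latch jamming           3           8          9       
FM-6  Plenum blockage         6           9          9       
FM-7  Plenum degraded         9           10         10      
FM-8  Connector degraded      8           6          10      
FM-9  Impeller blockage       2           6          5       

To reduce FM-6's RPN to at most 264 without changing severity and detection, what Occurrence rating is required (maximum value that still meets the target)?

3

FM-6: S=9, O=6, D=9 → current RPN = 486.
Fixed product = 81. Need 81 × O ≤ 264, so O ≤ 264/81 = 3.26.
Maximum integer Occurrence rating = 3 (gives RPN 243; O=4 would give 324 > 264).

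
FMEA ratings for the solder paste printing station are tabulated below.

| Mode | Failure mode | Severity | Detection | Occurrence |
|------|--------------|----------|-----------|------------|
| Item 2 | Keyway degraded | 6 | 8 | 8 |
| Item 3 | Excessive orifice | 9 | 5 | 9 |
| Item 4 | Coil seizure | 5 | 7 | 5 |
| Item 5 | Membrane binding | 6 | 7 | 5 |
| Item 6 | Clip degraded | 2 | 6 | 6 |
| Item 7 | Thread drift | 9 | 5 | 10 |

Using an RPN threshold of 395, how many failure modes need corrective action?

2

RPN = Severity × Occurrence × Detection:
  Item 2: 6 × 8 × 8 = 384
  Item 3: 9 × 9 × 5 = 405
  Item 4: 5 × 5 × 7 = 175
  Item 5: 6 × 5 × 7 = 210
  Item 6: 2 × 6 × 6 = 72
  Item 7: 9 × 10 × 5 = 450
Modes with RPN ≥ 395: Item 3 (405), Item 7 (450) → 2.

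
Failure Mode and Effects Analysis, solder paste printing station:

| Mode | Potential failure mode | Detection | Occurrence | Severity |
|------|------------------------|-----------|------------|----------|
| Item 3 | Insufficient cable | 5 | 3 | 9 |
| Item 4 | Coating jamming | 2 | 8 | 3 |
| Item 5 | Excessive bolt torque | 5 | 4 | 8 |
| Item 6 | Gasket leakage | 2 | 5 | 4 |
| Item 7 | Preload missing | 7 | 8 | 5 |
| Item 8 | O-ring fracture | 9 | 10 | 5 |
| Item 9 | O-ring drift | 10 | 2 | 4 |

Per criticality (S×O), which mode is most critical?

Criticality = Severity × Occurrence:
  Item 3: 9 × 3 = 27
  Item 4: 3 × 8 = 24
  Item 5: 8 × 4 = 32
  Item 6: 4 × 5 = 20
  Item 7: 5 × 8 = 40
  Item 8: 5 × 10 = 50
  Item 9: 4 × 2 = 8
Highest criticality is 50 → Item 8.

Item 8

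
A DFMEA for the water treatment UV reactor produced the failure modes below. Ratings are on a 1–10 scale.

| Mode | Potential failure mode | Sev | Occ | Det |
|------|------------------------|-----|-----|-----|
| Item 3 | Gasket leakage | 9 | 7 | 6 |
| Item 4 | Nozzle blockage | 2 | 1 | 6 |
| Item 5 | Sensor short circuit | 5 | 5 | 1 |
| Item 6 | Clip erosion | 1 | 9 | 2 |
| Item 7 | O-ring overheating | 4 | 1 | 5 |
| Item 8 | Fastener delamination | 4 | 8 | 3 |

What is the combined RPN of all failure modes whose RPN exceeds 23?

499

RPN = Severity × Occurrence × Detection:
  Item 3: 9 × 7 × 6 = 378
  Item 4: 2 × 1 × 6 = 12
  Item 5: 5 × 5 × 1 = 25
  Item 6: 1 × 9 × 2 = 18
  Item 7: 4 × 1 × 5 = 20
  Item 8: 4 × 8 × 3 = 96
RPN > 23: Item 3 (378), Item 5 (25), Item 8 (96).
Sum: 378 + 25 + 96 = 499.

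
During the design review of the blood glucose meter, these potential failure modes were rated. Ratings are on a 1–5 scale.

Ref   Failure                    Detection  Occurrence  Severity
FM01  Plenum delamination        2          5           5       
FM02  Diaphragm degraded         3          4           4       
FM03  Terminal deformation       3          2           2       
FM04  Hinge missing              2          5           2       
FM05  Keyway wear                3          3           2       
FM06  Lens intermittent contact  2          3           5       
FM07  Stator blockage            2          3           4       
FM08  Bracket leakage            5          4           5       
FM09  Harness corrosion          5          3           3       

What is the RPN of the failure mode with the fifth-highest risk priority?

RPN = Severity × Occurrence × Detection:
  FM01: 5 × 5 × 2 = 50
  FM02: 4 × 4 × 3 = 48
  FM03: 2 × 2 × 3 = 12
  FM04: 2 × 5 × 2 = 20
  FM05: 2 × 3 × 3 = 18
  FM06: 5 × 3 × 2 = 30
  FM07: 4 × 3 × 2 = 24
  FM08: 5 × 4 × 5 = 100
  FM09: 3 × 3 × 5 = 45
Sorted descending: 100, 50, 48, 45, 30, 24, 20, 18, 12.
The fifth-highest RPN is 30 (FM06).

30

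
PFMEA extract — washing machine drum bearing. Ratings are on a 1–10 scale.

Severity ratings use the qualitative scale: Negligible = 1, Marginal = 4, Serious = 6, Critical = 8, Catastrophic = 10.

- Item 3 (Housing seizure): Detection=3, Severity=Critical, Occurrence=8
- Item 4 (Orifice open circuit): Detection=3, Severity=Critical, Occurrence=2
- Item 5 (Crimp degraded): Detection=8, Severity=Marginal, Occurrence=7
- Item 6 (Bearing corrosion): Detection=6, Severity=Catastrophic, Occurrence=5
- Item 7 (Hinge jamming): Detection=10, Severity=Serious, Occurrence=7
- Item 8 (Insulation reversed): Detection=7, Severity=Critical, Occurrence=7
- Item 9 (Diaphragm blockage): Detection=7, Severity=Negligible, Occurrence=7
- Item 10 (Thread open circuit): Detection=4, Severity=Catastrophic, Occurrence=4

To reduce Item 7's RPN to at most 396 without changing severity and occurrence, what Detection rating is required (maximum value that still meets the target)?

9

Item 7: S=6, O=7, D=10 → current RPN = 420.
Fixed product = 42. Need 42 × D ≤ 396, so D ≤ 396/42 = 9.43.
Maximum integer Detection rating = 9 (gives RPN 378; D=10 would give 420 > 396).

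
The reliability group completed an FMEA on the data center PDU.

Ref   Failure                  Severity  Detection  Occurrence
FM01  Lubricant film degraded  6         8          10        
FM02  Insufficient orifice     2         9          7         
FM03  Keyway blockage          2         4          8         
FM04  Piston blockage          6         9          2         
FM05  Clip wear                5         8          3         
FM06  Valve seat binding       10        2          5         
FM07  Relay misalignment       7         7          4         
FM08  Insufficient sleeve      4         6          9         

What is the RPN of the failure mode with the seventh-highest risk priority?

100

RPN = Severity × Occurrence × Detection:
  FM01: 6 × 10 × 8 = 480
  FM02: 2 × 7 × 9 = 126
  FM03: 2 × 8 × 4 = 64
  FM04: 6 × 2 × 9 = 108
  FM05: 5 × 3 × 8 = 120
  FM06: 10 × 5 × 2 = 100
  FM07: 7 × 4 × 7 = 196
  FM08: 4 × 9 × 6 = 216
Sorted descending: 480, 216, 196, 126, 120, 108, 100, 64.
The seventh-highest RPN is 100 (FM06).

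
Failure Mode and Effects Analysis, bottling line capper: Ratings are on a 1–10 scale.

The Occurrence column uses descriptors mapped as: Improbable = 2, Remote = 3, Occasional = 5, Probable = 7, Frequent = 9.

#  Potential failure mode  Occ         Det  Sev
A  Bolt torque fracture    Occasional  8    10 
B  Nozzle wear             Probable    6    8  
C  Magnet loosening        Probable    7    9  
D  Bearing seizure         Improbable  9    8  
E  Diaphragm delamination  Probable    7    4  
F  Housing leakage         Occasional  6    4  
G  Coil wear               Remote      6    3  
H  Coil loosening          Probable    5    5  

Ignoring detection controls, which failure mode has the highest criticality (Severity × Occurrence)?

C

Criticality = Severity × Occurrence:
  A: 10 × 5 = 50
  B: 8 × 7 = 56
  C: 9 × 7 = 63
  D: 8 × 2 = 16
  E: 4 × 7 = 28
  F: 4 × 5 = 20
  G: 3 × 3 = 9
  H: 5 × 7 = 35
Highest criticality is 63 → C.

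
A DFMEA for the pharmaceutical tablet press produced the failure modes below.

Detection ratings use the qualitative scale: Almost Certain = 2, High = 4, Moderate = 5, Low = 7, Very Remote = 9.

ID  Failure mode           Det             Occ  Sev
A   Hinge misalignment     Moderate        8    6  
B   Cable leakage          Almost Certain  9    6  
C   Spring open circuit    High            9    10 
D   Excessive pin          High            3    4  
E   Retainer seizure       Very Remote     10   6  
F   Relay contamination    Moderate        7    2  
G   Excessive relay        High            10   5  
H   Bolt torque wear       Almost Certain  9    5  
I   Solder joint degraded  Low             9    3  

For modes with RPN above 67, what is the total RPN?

RPN = Severity × Occurrence × Detection:
  A: 6 × 8 × 5 = 240
  B: 6 × 9 × 2 = 108
  C: 10 × 9 × 4 = 360
  D: 4 × 3 × 4 = 48
  E: 6 × 10 × 9 = 540
  F: 2 × 7 × 5 = 70
  G: 5 × 10 × 4 = 200
  H: 5 × 9 × 2 = 90
  I: 3 × 9 × 7 = 189
RPN > 67: A (240), B (108), C (360), E (540), F (70), G (200), H (90), I (189).
Sum: 240 + 108 + 360 + 540 + 70 + 200 + 90 + 189 = 1797.

1797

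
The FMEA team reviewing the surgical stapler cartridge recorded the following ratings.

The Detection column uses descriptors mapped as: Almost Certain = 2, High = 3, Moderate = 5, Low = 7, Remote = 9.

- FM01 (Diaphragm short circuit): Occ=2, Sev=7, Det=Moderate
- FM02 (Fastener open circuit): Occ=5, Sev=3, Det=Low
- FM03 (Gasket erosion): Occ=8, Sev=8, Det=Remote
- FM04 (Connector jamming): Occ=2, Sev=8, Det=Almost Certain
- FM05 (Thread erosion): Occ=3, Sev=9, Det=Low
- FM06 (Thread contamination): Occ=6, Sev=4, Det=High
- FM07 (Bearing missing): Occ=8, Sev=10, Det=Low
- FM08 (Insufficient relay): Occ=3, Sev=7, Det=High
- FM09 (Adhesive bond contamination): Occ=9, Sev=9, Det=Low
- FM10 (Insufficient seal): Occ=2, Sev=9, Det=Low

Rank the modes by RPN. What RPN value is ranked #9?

63

RPN = Severity × Occurrence × Detection:
  FM01: 7 × 2 × 5 = 70
  FM02: 3 × 5 × 7 = 105
  FM03: 8 × 8 × 9 = 576
  FM04: 8 × 2 × 2 = 32
  FM05: 9 × 3 × 7 = 189
  FM06: 4 × 6 × 3 = 72
  FM07: 10 × 8 × 7 = 560
  FM08: 7 × 3 × 3 = 63
  FM09: 9 × 9 × 7 = 567
  FM10: 9 × 2 × 7 = 126
Sorted descending: 576, 567, 560, 189, 126, 105, 72, 70, 63, 32.
The 9th-highest RPN is 63 (FM08).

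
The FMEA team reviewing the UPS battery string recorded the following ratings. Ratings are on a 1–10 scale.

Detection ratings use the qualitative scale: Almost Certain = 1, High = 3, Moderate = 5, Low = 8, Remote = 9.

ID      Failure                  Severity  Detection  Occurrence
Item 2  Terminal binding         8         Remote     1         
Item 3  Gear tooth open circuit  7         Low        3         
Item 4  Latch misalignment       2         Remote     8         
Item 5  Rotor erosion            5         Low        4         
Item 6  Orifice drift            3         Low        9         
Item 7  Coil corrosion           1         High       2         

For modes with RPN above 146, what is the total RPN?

RPN = Severity × Occurrence × Detection:
  Item 2: 8 × 1 × 9 = 72
  Item 3: 7 × 3 × 8 = 168
  Item 4: 2 × 8 × 9 = 144
  Item 5: 5 × 4 × 8 = 160
  Item 6: 3 × 9 × 8 = 216
  Item 7: 1 × 2 × 3 = 6
RPN > 146: Item 3 (168), Item 5 (160), Item 6 (216).
Sum: 168 + 160 + 216 = 544.

544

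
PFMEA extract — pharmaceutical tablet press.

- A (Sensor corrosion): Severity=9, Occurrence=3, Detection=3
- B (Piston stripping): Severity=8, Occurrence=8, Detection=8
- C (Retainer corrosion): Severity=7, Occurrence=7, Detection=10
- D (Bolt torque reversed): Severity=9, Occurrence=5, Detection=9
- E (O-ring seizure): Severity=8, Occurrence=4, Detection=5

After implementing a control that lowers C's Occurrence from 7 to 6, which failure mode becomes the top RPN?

B

RPN = Severity × Occurrence × Detection:
  A: 9 × 3 × 3 = 81
  B: 8 × 8 × 8 = 512
  C: 7 × 7 × 10 = 490
  D: 9 × 5 × 9 = 405
  E: 8 × 4 × 5 = 160
After action: C → 7 × 6 × 10 = 420.
Revised RPNs: B=512, C=420, D=405, E=160, A=81.
Highest is now B (512).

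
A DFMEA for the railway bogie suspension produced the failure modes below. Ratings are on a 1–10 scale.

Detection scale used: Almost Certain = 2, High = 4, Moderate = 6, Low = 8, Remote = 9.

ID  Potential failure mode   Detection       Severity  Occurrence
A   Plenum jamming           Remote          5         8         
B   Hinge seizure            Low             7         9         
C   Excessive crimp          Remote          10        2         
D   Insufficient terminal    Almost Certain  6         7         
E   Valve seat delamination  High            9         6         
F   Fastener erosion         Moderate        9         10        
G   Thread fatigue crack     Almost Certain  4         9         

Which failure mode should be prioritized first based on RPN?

F

RPN = Severity × Occurrence × Detection:
  A: 5 × 8 × 9 = 360
  B: 7 × 9 × 8 = 504
  C: 10 × 2 × 9 = 180
  D: 6 × 7 × 2 = 84
  E: 9 × 6 × 4 = 216
  F: 9 × 10 × 6 = 540
  G: 4 × 9 × 2 = 72
Highest RPN is 540 → F.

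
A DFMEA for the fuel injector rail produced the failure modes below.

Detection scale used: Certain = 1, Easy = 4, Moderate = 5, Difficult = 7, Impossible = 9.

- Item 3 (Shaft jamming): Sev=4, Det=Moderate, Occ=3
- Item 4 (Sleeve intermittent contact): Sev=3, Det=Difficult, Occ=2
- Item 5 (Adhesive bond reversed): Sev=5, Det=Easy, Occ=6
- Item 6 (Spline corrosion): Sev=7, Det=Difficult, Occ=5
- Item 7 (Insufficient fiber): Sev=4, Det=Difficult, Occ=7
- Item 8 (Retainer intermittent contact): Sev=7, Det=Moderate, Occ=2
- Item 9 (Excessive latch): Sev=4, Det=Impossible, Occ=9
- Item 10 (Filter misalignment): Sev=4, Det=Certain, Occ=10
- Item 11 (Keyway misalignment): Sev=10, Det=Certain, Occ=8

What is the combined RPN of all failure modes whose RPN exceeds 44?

1095

RPN = Severity × Occurrence × Detection:
  Item 3: 4 × 3 × 5 = 60
  Item 4: 3 × 2 × 7 = 42
  Item 5: 5 × 6 × 4 = 120
  Item 6: 7 × 5 × 7 = 245
  Item 7: 4 × 7 × 7 = 196
  Item 8: 7 × 2 × 5 = 70
  Item 9: 4 × 9 × 9 = 324
  Item 10: 4 × 10 × 1 = 40
  Item 11: 10 × 8 × 1 = 80
RPN > 44: Item 3 (60), Item 5 (120), Item 6 (245), Item 7 (196), Item 8 (70), Item 9 (324), Item 11 (80).
Sum: 60 + 120 + 245 + 196 + 70 + 324 + 80 = 1095.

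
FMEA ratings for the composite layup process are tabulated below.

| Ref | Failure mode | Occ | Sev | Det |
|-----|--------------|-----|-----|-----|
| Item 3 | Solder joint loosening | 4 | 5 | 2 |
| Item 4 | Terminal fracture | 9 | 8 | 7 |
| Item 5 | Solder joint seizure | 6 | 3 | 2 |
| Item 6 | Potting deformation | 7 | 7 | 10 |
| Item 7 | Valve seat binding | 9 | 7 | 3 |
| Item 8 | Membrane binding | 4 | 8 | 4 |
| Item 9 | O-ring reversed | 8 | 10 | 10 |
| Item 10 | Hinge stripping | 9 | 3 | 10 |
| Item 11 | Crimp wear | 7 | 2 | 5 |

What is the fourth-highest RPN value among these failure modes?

270

RPN = Severity × Occurrence × Detection:
  Item 3: 5 × 4 × 2 = 40
  Item 4: 8 × 9 × 7 = 504
  Item 5: 3 × 6 × 2 = 36
  Item 6: 7 × 7 × 10 = 490
  Item 7: 7 × 9 × 3 = 189
  Item 8: 8 × 4 × 4 = 128
  Item 9: 10 × 8 × 10 = 800
  Item 10: 3 × 9 × 10 = 270
  Item 11: 2 × 7 × 5 = 70
Sorted descending: 800, 504, 490, 270, 189, 128, 70, 40, 36.
The fourth-highest RPN is 270 (Item 10).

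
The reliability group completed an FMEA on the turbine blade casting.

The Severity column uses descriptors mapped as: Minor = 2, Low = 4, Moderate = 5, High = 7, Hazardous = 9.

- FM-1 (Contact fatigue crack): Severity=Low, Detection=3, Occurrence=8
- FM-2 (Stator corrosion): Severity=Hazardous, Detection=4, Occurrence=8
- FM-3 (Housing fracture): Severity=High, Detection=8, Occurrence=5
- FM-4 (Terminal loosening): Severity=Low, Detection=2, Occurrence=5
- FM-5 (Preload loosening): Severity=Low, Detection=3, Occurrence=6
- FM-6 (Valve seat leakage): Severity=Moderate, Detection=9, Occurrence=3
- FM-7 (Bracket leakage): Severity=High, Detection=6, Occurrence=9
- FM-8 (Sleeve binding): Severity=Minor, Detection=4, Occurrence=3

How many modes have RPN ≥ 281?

2

RPN = Severity × Occurrence × Detection:
  FM-1: 4 × 8 × 3 = 96
  FM-2: 9 × 8 × 4 = 288
  FM-3: 7 × 5 × 8 = 280
  FM-4: 4 × 5 × 2 = 40
  FM-5: 4 × 6 × 3 = 72
  FM-6: 5 × 3 × 9 = 135
  FM-7: 7 × 9 × 6 = 378
  FM-8: 2 × 3 × 4 = 24
Modes with RPN ≥ 281: FM-2 (288), FM-7 (378) → 2.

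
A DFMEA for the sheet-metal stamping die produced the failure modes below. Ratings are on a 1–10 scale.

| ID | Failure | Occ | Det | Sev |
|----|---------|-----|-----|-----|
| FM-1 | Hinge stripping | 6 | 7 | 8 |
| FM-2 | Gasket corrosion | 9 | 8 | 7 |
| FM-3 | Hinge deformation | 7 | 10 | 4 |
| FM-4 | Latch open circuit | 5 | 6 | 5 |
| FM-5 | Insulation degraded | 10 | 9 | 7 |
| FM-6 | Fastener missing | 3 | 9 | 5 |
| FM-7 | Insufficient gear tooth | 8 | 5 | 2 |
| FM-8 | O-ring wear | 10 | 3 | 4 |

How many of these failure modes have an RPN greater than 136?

RPN = Severity × Occurrence × Detection:
  FM-1: 8 × 6 × 7 = 336
  FM-2: 7 × 9 × 8 = 504
  FM-3: 4 × 7 × 10 = 280
  FM-4: 5 × 5 × 6 = 150
  FM-5: 7 × 10 × 9 = 630
  FM-6: 5 × 3 × 9 = 135
  FM-7: 2 × 8 × 5 = 80
  FM-8: 4 × 10 × 3 = 120
Modes with RPN > 136: FM-1 (336), FM-2 (504), FM-3 (280), FM-4 (150), FM-5 (630) → 5.

5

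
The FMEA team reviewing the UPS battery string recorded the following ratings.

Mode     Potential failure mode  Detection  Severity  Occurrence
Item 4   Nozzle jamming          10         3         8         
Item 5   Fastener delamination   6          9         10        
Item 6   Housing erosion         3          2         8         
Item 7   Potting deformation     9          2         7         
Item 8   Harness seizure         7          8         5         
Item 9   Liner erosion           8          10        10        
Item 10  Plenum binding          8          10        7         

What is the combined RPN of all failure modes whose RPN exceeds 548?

1360

RPN = Severity × Occurrence × Detection:
  Item 4: 3 × 8 × 10 = 240
  Item 5: 9 × 10 × 6 = 540
  Item 6: 2 × 8 × 3 = 48
  Item 7: 2 × 7 × 9 = 126
  Item 8: 8 × 5 × 7 = 280
  Item 9: 10 × 10 × 8 = 800
  Item 10: 10 × 7 × 8 = 560
RPN > 548: Item 9 (800), Item 10 (560).
Sum: 800 + 560 = 1360.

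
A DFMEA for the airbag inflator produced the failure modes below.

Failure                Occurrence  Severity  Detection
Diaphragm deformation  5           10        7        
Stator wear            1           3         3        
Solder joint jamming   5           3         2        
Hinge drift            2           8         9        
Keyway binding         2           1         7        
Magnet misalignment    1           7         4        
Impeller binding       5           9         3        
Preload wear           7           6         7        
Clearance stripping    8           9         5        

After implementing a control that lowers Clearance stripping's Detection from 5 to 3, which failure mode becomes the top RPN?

Diaphragm deformation

RPN = Severity × Occurrence × Detection:
  Diaphragm deformation: 10 × 5 × 7 = 350
  Stator wear: 3 × 1 × 3 = 9
  Solder joint jamming: 3 × 5 × 2 = 30
  Hinge drift: 8 × 2 × 9 = 144
  Keyway binding: 1 × 2 × 7 = 14
  Magnet misalignment: 7 × 1 × 4 = 28
  Impeller binding: 9 × 5 × 3 = 135
  Preload wear: 6 × 7 × 7 = 294
  Clearance stripping: 9 × 8 × 5 = 360
After action: Clearance stripping → 9 × 8 × 3 = 216.
Revised RPNs: Diaphragm deformation=350, Preload wear=294, Clearance stripping=216, Hinge drift=144, Impeller binding=135, Solder joint jamming=30, Magnet misalignment=28, Keyway binding=14, Stator wear=9.
Highest is now Diaphragm deformation (350).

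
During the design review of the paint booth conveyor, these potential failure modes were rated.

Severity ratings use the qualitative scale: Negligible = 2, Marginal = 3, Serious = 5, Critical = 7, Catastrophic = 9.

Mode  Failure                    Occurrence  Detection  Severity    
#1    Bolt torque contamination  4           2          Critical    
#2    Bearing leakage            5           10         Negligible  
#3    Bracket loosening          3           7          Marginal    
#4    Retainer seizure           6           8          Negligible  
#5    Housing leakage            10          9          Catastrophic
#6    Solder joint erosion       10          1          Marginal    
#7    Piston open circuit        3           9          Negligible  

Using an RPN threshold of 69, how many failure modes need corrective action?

3

RPN = Severity × Occurrence × Detection:
  #1: 7 × 4 × 2 = 56
  #2: 2 × 5 × 10 = 100
  #3: 3 × 3 × 7 = 63
  #4: 2 × 6 × 8 = 96
  #5: 9 × 10 × 9 = 810
  #6: 3 × 10 × 1 = 30
  #7: 2 × 3 × 9 = 54
Modes with RPN ≥ 69: #2 (100), #4 (96), #5 (810) → 3.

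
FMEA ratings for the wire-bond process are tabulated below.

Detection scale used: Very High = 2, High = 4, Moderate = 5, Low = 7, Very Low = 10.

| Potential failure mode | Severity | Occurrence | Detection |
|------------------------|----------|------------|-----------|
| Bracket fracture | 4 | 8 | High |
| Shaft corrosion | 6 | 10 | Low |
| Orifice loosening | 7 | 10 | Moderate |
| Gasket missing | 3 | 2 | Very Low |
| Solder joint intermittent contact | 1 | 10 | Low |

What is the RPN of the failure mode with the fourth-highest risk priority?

RPN = Severity × Occurrence × Detection:
  Bracket fracture: 4 × 8 × 4 = 128
  Shaft corrosion: 6 × 10 × 7 = 420
  Orifice loosening: 7 × 10 × 5 = 350
  Gasket missing: 3 × 2 × 10 = 60
  Solder joint intermittent contact: 1 × 10 × 7 = 70
Sorted descending: 420, 350, 128, 70, 60.
The fourth-highest RPN is 70 (Solder joint intermittent contact).

70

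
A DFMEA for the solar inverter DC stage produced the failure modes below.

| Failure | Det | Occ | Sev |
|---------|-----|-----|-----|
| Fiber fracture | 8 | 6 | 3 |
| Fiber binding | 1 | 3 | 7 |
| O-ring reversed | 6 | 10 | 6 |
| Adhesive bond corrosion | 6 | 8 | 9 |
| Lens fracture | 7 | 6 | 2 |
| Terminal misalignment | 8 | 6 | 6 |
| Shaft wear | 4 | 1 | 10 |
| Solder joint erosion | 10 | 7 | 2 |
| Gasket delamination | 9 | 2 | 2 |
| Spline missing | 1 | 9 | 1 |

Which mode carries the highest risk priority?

RPN = Severity × Occurrence × Detection:
  Fiber fracture: 3 × 6 × 8 = 144
  Fiber binding: 7 × 3 × 1 = 21
  O-ring reversed: 6 × 10 × 6 = 360
  Adhesive bond corrosion: 9 × 8 × 6 = 432
  Lens fracture: 2 × 6 × 7 = 84
  Terminal misalignment: 6 × 6 × 8 = 288
  Shaft wear: 10 × 1 × 4 = 40
  Solder joint erosion: 2 × 7 × 10 = 140
  Gasket delamination: 2 × 2 × 9 = 36
  Spline missing: 1 × 9 × 1 = 9
Highest RPN is 432 → Adhesive bond corrosion.

Adhesive bond corrosion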